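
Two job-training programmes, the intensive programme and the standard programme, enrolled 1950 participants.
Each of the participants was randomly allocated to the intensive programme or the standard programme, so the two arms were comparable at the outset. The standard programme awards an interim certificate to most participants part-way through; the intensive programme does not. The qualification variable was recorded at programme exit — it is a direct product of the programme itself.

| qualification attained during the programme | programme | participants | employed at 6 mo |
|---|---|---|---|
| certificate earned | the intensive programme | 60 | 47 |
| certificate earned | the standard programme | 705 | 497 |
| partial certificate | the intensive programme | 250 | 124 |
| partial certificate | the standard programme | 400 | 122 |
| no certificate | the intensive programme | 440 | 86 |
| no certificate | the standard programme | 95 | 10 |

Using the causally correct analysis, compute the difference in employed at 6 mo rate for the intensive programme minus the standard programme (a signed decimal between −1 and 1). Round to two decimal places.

The distribution of qualification attained during the programme is itself part of what the programme does — it is an intermediate outcome. Holding it fixed would remove that part of the effect; the total effect is the pooled difference.
The causal difference is the pooled difference: 0.343 − 0.524 = -0.181.

-0.18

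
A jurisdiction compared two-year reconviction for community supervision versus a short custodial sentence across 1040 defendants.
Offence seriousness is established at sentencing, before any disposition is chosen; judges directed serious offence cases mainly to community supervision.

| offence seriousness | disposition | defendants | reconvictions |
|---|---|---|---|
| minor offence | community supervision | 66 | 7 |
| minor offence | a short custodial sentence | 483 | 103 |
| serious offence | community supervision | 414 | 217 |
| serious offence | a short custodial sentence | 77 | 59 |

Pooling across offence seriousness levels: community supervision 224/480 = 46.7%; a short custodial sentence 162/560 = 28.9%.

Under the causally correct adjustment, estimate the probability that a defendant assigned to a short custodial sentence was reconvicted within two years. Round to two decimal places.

0.47

community supervision is lower inside every offence seriousness stratum but a short custodial sentence is lower in aggregate. Whether to stratify depends on how offence seriousness relates to the disposition.
Here offence seriousness is a common cause — it drives both which disposition a case falls under and the outcome. The crude comparison mixes populations; the stratum-specific rates are the causally relevant ones.
Standardising a short custodial sentence to the population offence seriousness mix: 0.528·103/483 + 0.472·59/77 = 0.474.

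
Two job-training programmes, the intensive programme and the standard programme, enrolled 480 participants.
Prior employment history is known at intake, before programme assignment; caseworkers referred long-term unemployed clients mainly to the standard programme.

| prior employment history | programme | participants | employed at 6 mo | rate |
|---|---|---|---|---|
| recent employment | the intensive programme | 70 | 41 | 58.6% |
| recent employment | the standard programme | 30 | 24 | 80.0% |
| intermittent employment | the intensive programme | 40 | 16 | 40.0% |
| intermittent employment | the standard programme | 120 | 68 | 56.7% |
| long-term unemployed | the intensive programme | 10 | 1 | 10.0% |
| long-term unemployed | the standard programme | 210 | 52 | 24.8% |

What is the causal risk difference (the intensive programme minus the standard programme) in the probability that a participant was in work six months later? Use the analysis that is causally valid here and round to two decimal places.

-0.17

Here prior employment history is a common cause — it drives both which programme a case falls under and the outcome. The crude comparison mixes populations; the stratum-specific rates are the causally relevant ones.
Adjusting over the population distribution of prior employment history: 0.208·(0.586−0.800) + 0.333·(0.400−0.567) + 0.458·(0.100−0.248) = -0.168.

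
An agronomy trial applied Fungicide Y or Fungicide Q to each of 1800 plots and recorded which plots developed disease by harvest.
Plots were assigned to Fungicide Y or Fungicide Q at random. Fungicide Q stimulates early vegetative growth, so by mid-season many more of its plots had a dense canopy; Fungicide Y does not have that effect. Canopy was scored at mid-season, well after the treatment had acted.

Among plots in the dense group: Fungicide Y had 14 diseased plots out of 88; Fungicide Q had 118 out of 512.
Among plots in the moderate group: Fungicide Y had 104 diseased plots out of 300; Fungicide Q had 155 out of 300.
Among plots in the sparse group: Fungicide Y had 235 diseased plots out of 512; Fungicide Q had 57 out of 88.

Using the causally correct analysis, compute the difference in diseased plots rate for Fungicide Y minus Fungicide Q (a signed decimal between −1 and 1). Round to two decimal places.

The distribution of mid-season canopy is itself part of what the fungicide does — it is an intermediate outcome. Holding it fixed would remove that part of the effect; the total effect is the pooled difference.
The causal difference is the pooled difference: 0.392 − 0.367 = +0.026.

+0.03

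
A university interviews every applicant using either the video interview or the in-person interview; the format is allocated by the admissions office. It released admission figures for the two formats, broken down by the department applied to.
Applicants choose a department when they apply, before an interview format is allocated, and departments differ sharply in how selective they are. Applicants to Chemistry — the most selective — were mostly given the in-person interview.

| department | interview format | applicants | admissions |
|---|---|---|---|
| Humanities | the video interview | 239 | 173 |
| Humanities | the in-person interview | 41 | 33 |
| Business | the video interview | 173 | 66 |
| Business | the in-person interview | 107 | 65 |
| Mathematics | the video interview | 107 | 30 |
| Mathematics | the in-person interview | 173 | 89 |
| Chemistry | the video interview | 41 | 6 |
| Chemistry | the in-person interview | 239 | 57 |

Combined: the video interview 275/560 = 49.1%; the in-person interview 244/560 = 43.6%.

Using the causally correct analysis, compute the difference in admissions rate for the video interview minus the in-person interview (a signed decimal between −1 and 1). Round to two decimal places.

-0.16

The department-specific comparison favours the in-person interview throughout, but the pooled figures favour the video interview. The question is whether to condition on department.
The imbalance in department arose from how applicants were allocated, not from anything the interview format did; and department independently affects the outcome. The pooled gap is confounded — condition on department.
Adjusting over the population distribution of department: 0.250·(0.724−0.805) + 0.250·(0.382−0.607) + 0.250·(0.280−0.514) + 0.250·(0.146−0.238) = -0.158.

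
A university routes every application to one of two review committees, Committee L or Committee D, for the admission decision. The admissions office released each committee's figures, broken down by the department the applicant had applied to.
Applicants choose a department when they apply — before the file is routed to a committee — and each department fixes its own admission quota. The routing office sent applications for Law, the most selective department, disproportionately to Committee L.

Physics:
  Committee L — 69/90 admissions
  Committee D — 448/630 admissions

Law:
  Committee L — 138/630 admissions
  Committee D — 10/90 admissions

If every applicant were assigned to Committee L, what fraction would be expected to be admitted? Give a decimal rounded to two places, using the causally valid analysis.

0.49

Department is set before the review committee has any effect — it is not caused by the review committee — and it independently drives the outcome. That makes it a confounder, so the causal comparison is within department levels.
Standardising Committee L to the population department mix: 0.500·69/90 + 0.500·138/630 = 0.493.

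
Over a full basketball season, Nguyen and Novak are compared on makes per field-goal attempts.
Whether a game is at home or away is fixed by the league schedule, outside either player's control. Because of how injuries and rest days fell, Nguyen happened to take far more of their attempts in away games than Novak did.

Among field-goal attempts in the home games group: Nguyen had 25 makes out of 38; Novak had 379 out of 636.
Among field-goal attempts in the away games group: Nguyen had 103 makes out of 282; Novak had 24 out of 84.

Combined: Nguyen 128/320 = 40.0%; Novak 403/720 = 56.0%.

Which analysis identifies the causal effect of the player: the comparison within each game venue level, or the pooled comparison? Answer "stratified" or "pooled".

Within every game venue level Nguyen has the higher rate, yet pooled Novak does — Simpson's reversal.
Nothing the player does changes game venue; the imbalance is an allocation artefact. With game venue also predicting the outcome, the pooled figure is confounded, and the within-stratum comparison is the causal one.
Within each level — home games: 65.8% vs 59.6%; away games: 36.5% vs 28.6% — Nguyen is higher every time.

stratified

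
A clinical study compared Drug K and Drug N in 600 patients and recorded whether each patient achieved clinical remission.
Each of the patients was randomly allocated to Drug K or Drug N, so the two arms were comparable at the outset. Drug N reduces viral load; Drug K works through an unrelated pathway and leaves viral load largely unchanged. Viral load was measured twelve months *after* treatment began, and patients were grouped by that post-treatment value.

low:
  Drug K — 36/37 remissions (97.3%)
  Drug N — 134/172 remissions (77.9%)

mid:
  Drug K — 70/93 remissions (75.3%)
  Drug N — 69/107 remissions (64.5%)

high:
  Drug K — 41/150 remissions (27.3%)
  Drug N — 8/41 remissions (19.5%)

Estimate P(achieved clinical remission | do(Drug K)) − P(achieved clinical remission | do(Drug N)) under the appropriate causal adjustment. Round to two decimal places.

-0.13

Stratifying would compare drugs among patients the drugs themselves sorted into viral load groups — a form of selection on an intermediate. The unconditioned pooled rates give the total causal effect.
The causal difference is the pooled difference: 0.525 − 0.659 = -0.134.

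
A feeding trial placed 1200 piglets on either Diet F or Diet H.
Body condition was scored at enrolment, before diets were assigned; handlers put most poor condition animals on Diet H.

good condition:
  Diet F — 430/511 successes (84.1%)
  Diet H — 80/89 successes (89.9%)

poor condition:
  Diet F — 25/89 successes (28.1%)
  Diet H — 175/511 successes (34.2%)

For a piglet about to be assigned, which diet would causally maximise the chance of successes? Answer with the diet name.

Diet H

Since starting body condition is a pre-existing factor (not a product of the diet) and it affects the outcome on its own, it is a confounder. The stratified rates, not the pooled rate, identify the causal effect.
Within each level — good condition: 84.1% vs 89.9%; poor condition: 28.1% vs 34.2% — Diet H is higher every time.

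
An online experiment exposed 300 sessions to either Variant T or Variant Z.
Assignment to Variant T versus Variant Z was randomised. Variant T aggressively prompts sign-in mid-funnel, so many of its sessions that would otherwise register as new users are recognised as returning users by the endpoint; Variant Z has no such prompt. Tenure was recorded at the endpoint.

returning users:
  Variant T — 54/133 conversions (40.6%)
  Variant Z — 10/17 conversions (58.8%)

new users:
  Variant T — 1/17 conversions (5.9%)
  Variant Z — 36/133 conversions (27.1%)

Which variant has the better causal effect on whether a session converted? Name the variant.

Variant T

User tenure is downstream of the variant. One should not condition on a consequence of treatment, so the overall rates are the right comparison.
Pooled: Variant T 36.7% vs Variant Z 30.7%; Variant T is higher overall.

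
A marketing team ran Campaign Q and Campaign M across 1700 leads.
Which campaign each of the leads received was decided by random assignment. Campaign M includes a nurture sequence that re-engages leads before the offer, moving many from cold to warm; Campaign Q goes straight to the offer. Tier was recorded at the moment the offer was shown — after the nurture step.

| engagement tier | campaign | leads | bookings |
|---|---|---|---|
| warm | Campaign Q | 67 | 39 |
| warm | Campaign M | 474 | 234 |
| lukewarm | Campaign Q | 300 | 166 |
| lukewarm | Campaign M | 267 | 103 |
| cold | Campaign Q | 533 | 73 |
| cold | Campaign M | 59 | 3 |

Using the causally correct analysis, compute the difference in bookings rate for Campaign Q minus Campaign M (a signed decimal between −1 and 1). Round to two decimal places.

Stratifying would compare campaigns among leads the campaigns themselves sorted into engagement tier groups — a form of selection on an intermediate. The unconditioned pooled rates give the total causal effect.
The causal difference is the pooled difference: 0.309 − 0.425 = -0.116.

-0.12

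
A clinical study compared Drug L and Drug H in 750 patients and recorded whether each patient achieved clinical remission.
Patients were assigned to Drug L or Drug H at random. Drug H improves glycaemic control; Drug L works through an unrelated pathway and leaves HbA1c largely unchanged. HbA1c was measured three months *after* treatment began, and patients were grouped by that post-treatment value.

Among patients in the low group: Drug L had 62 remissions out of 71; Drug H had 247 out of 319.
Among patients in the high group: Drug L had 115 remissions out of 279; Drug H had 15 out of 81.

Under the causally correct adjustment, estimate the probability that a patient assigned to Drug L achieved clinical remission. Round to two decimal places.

Within every HbA1c level Drug L has the higher rate, yet pooled Drug H does — Simpson's reversal.
Stratifying would compare drugs among patients the drugs themselves sorted into HbA1c groups — a form of selection on an intermediate. The unconditioned pooled rates give the total causal effect.
So P(outcome | do(Drug L)) is just the pooled rate for Drug L: 177/350 = 0.506.

0.51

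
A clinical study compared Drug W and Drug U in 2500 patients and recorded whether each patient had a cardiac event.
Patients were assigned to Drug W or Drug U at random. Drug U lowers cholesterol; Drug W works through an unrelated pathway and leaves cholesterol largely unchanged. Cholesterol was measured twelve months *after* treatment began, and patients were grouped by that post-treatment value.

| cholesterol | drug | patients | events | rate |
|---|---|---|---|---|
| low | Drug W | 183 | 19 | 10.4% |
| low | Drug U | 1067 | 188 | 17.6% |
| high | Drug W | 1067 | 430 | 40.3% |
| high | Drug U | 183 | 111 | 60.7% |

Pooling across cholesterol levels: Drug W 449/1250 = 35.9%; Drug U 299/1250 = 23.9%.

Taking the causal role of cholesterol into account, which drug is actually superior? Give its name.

Within every cholesterol level Drug W has the lower rate, yet pooled Drug U does — Simpson's reversal.
Cholesterol is recorded after the drug and is itself shifted by it — it sits on the causal path from drug to outcome. Conditioning on a mediator would strip out part of the effect we want; the pooled comparison gives the total causal effect.
Pooled: Drug W 35.9% vs Drug U 23.9%; Drug U is lower overall.

Drug U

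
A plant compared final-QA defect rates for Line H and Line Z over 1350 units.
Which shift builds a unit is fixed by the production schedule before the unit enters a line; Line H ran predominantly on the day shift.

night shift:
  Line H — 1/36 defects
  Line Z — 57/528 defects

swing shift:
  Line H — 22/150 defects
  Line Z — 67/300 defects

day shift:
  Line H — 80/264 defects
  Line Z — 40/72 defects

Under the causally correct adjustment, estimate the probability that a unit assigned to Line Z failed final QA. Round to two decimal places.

0.26

The imbalance in shift arose from how units were allocated, not from anything the line did; and shift independently affects the outcome. The pooled gap is confounded — condition on shift.
Standardising Line Z to the population shift mix: 0.418·57/528 + 0.333·67/300 + 0.249·40/72 = 0.258.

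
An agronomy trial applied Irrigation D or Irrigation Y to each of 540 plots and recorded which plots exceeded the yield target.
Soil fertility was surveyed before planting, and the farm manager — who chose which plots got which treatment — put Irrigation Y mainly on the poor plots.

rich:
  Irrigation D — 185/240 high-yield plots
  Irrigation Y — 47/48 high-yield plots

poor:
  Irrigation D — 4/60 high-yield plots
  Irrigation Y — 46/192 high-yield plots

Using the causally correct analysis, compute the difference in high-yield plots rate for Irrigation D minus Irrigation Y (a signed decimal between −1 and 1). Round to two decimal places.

-0.19

Since soil fertility is a pre-existing factor (not a product of the irrigation) and it affects the outcome on its own, it is a confounder. The stratified rates, not the pooled rate, identify the causal effect.
Adjusting over the population distribution of soil fertility: 0.533·(0.771−0.979) + 0.467·(0.067−0.240) = -0.192.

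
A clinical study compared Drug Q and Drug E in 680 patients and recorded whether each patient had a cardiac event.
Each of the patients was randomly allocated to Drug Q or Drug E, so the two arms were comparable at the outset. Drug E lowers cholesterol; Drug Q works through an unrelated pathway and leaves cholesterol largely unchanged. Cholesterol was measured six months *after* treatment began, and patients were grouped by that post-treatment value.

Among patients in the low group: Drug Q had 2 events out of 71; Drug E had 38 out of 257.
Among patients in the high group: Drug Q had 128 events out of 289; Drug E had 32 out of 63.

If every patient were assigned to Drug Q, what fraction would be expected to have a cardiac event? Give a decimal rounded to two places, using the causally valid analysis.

The stratified and pooled comparisons disagree (Drug Q wins within each cholesterol; Drug E wins overall), so the answer turns on the causal role of cholesterol.
Cholesterol is recorded after the drug and is itself shifted by it — it sits on the causal path from drug to outcome. Conditioning on a mediator would strip out part of the effect we want; the pooled comparison gives the total causal effect.
So P(outcome | do(Drug Q)) is just the pooled rate for Drug Q: 130/360 = 0.361.

0.36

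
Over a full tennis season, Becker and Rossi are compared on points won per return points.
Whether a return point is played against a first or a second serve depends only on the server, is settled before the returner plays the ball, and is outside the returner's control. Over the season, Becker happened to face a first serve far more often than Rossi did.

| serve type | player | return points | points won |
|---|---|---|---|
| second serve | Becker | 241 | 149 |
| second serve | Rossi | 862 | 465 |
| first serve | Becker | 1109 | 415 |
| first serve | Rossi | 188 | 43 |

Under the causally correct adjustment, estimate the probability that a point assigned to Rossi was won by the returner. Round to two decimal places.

0.37

Nothing the player does changes serve type; the imbalance is an allocation artefact. With serve type also predicting the outcome, the pooled figure is confounded, and the within-stratum comparison is the causal one.
Standardising Rossi to the population serve type mix: 0.460·465/862 + 0.540·43/188 = 0.372.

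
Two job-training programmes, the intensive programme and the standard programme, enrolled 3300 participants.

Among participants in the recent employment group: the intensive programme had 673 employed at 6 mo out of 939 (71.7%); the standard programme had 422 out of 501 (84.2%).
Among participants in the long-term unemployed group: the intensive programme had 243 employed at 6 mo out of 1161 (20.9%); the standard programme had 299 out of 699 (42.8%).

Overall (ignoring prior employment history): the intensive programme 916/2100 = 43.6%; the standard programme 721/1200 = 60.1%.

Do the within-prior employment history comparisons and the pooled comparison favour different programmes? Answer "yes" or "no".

no

Within each prior employment history level (recent employment 71.7% vs 84.2%; long-term unemployed 20.9% vs 42.8%), the standard programme has the higher rate every time. Pooled: 43.6% vs 60.1% — the standard programme has the higher rate overall. They agree.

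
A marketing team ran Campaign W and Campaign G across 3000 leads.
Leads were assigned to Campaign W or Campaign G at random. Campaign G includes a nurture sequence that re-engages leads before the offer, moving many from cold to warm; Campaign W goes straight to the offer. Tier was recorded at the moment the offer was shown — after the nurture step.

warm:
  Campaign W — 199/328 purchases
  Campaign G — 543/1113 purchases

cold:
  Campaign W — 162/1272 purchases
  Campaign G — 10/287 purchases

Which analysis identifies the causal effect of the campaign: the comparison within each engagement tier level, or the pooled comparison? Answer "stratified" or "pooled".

Engagement tier lies on the pathway campaign → engagement tier → outcome, so adjusting for it blocks the indirect effect. For the total causal effect of campaign, use the unadjusted pooled rates.
Pooled: Campaign W 22.6% vs Campaign G 39.5%; Campaign G is higher overall.

pooled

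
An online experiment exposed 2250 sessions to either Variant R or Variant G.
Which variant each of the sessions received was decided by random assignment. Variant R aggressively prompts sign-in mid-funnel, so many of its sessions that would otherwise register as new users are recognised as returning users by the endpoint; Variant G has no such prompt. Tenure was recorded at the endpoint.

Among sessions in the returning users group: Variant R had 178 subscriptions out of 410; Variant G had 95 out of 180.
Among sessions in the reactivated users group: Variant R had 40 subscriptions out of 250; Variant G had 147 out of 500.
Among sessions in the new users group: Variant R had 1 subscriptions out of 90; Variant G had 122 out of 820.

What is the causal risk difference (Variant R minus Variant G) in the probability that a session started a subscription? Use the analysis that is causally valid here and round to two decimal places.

Variant G is higher inside every user tenure stratum but Variant R is higher in aggregate. Whether to stratify depends on how user tenure relates to the variant.
User tenure is recorded after the variant and is itself shifted by it — it sits on the causal path from variant to outcome. Conditioning on a mediator would strip out part of the effect we want; the pooled comparison gives the total causal effect.
The causal difference is the pooled difference: 0.292 − 0.243 = +0.049.

+0.05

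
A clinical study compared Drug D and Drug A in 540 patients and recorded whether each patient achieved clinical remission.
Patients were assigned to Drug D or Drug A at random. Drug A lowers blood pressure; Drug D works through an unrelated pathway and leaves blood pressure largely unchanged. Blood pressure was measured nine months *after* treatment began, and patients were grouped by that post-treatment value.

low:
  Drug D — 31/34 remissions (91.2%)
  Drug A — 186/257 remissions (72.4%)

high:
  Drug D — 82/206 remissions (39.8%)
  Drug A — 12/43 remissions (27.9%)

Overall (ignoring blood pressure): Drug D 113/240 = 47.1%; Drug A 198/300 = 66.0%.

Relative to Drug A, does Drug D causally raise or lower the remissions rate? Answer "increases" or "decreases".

decreases

Because the drug influences blood pressure, blood pressure is a post-treatment mediator, not a confounder. Stratifying on it would bias the estimate; the causal effect is the crude pooled difference.
Pooled: Drug D 47.1% vs Drug A 66.0%; Drug A is higher overall.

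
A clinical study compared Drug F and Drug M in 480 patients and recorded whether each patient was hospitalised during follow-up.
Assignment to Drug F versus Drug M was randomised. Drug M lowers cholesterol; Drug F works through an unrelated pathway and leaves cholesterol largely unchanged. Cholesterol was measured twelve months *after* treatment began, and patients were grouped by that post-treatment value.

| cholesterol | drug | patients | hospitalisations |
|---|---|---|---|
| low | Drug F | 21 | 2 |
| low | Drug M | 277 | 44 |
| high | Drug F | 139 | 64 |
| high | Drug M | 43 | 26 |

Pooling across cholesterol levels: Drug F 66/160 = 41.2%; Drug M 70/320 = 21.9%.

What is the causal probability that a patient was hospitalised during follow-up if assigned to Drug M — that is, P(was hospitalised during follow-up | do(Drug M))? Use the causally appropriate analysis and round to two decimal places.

0.22

The stratified and pooled comparisons disagree (Drug F wins within each cholesterol; Drug M wins overall), so the answer turns on the causal role of cholesterol.
Because the drug influences cholesterol, cholesterol is a post-treatment mediator, not a confounder. Stratifying on it would bias the estimate; the causal effect is the crude pooled difference.
So P(outcome | do(Drug M)) is just the pooled rate for Drug M: 70/320 = 0.219.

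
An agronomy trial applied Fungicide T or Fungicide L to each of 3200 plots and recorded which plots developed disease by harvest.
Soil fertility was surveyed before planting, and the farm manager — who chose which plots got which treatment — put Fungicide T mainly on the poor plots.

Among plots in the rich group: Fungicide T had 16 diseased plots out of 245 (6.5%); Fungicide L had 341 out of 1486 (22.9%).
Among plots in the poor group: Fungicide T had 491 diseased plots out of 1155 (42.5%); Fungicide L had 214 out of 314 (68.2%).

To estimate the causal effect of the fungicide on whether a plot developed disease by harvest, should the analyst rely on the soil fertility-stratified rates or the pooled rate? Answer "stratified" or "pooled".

Soil fertility is set before the fungicide has any effect — it is not caused by the fungicide — and it independently drives the outcome. That makes it a confounder, so the causal comparison is within soil fertility levels.
Within each level — rich: 6.5% vs 22.9%; poor: 42.5% vs 68.2% — Fungicide T is lower every time.

stratified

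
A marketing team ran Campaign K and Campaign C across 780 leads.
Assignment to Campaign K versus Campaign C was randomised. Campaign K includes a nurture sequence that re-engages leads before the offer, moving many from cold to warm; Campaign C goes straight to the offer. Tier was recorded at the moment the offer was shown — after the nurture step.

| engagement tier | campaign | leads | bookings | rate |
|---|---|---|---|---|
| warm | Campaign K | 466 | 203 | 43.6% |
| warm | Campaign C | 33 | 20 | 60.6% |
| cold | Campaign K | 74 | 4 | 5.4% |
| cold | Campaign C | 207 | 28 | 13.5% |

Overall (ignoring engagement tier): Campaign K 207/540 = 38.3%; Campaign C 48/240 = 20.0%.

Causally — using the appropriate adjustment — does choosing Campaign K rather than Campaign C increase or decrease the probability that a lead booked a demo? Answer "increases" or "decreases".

increases

The distribution of engagement tier is itself part of what the campaign does — it is an intermediate outcome. Holding it fixed would remove that part of the effect; the total effect is the pooled difference.
Pooled: Campaign K 38.3% vs Campaign C 20.0%; Campaign K is higher overall.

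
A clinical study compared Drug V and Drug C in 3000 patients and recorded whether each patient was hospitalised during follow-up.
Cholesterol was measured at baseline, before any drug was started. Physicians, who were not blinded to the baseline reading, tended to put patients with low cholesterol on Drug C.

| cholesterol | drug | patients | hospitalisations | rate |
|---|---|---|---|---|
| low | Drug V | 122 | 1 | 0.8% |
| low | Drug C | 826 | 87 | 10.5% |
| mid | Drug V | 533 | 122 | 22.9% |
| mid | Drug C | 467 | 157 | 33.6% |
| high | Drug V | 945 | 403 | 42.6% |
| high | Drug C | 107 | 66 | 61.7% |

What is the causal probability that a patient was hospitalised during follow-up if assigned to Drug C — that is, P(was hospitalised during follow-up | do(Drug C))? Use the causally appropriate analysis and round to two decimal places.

The stratified and pooled comparisons disagree (Drug V wins within each cholesterol; Drug C wins overall), so the answer turns on the causal role of cholesterol.
Since cholesterol is a pre-existing factor (not a product of the drug) and it affects the outcome on its own, it is a confounder. The stratified rates, not the pooled rate, identify the causal effect.
Standardising Drug C to the population cholesterol mix: 0.316·87/826 + 0.333·157/467 + 0.351·66/107 = 0.362.

0.36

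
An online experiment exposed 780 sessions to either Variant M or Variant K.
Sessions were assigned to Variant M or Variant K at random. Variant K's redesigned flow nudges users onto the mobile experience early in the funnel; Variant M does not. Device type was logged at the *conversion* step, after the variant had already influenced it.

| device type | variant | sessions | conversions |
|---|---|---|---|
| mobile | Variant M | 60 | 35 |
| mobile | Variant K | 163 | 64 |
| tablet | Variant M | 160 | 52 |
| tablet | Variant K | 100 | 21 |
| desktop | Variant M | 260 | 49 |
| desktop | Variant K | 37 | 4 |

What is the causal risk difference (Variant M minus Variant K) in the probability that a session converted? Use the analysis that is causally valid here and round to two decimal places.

-0.01

Within every device type level Variant M has the higher rate, yet pooled Variant K does — Simpson's reversal.
Device type is recorded after the variant and is itself shifted by it — it sits on the causal path from variant to outcome. Conditioning on a mediator would strip out part of the effect we want; the pooled comparison gives the total causal effect.
The causal difference is the pooled difference: 0.283 − 0.297 = -0.013.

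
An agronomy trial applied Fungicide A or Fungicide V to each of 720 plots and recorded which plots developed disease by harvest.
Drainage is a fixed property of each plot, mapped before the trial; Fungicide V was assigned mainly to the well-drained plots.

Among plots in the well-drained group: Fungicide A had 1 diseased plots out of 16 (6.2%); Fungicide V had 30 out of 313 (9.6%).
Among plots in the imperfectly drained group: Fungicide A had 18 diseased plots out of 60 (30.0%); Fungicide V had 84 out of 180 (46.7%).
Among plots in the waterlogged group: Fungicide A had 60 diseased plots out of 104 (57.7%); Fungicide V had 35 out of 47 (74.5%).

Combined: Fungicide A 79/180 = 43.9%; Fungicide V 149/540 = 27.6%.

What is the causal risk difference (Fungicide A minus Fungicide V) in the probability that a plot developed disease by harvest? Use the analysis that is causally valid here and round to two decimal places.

The stratified and pooled comparisons disagree (Fungicide A wins within each field drainage; Fungicide V wins overall), so the answer turns on the causal role of field drainage.
The imbalance in field drainage arose from how plots were allocated, not from anything the fungicide did; and field drainage independently affects the outcome. The pooled gap is confounded — condition on field drainage.
Adjusting over the population distribution of field drainage: 0.457·(0.062−0.096) + 0.333·(0.300−0.467) + 0.210·(0.577−0.745) = -0.106.

-0.11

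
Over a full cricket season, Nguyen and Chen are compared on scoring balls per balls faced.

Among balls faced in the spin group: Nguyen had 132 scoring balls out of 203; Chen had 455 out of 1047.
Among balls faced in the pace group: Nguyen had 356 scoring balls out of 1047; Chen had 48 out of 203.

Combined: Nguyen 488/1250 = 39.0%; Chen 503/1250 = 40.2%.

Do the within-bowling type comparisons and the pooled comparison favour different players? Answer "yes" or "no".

Within each bowling type level (spin 65.0% vs 43.5%; pace 34.0% vs 23.6%), Nguyen has the higher rate every time. Pooled: 39.0% vs 40.2% — Chen has the higher rate overall. The two comparisons disagree.

yes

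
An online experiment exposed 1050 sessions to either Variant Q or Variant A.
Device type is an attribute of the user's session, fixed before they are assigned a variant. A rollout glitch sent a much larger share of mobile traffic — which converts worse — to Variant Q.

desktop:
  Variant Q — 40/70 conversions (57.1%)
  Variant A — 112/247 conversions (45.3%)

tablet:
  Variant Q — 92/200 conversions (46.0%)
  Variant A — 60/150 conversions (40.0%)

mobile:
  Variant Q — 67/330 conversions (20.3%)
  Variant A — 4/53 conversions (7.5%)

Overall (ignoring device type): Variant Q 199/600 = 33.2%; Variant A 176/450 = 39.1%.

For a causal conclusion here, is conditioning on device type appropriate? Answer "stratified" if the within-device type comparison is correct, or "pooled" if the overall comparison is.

The imbalance in device type arose from how sessions were allocated, not from anything the variant did; and device type independently affects the outcome. The pooled gap is confounded — condition on device type.
Within each level — desktop: 57.1% vs 45.3%; tablet: 46.0% vs 40.0%; mobile: 20.3% vs 7.5% — Variant Q is higher every time.

stratified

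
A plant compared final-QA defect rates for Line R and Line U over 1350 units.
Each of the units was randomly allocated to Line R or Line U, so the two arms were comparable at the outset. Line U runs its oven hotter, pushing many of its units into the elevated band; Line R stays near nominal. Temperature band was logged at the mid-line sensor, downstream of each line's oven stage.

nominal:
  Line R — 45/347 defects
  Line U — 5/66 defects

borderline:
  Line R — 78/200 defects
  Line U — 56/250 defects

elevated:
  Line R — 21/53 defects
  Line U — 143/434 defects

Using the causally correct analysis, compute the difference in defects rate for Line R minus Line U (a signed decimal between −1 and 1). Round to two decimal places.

-0.03

In-process temperature band lies on the pathway line → in-process temperature band → outcome, so adjusting for it blocks the indirect effect. For the total causal effect of line, use the unadjusted pooled rates.
The causal difference is the pooled difference: 0.240 − 0.272 = -0.032.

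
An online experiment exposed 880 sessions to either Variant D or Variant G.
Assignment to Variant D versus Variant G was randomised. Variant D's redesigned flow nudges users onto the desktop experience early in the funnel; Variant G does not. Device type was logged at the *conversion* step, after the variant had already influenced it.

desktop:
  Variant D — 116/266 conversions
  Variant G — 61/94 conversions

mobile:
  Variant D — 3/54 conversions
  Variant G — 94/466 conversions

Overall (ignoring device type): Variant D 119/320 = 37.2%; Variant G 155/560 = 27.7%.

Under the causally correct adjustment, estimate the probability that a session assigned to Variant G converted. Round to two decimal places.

0.28

The device type-specific comparison favours Variant G throughout, but the pooled figures favour Variant D. The question is whether to condition on device type.
Device type is downstream of the variant. One should not condition on a consequence of treatment, so the overall rates are the right comparison.
So P(outcome | do(Variant G)) is just the pooled rate for Variant G: 155/560 = 0.277.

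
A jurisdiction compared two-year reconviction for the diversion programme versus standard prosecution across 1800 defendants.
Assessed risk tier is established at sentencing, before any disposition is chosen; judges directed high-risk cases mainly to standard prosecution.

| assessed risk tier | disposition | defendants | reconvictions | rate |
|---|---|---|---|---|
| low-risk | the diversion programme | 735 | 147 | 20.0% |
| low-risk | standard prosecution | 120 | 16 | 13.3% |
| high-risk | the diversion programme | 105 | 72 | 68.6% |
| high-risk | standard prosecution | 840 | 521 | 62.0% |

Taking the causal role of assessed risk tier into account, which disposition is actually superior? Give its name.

standard prosecution

Assessed risk tier is set before the disposition has any effect — it is not caused by the disposition — and it independently drives the outcome. That makes it a confounder, so the causal comparison is within assessed risk tier levels.
Within each level — low-risk: 20.0% vs 13.3%; high-risk: 68.6% vs 62.0% — standard prosecution is lower every time.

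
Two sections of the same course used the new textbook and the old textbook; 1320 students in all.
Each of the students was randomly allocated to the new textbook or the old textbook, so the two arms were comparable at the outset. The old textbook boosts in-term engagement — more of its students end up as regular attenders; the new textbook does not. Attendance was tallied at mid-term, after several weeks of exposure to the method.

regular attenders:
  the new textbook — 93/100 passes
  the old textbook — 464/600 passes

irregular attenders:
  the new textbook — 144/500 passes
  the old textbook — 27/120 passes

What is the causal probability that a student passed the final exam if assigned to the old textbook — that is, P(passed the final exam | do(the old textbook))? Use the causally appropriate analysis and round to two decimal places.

Within every mid-term attendance level the new textbook has the higher rate, yet pooled the old textbook does — Simpson's reversal.
Because the teaching method influences mid-term attendance, mid-term attendance is a post-treatment mediator, not a confounder. Stratifying on it would bias the estimate; the causal effect is the crude pooled difference.
So P(outcome | do(the old textbook)) is just the pooled rate for the old textbook: 491/720 = 0.682.

0.68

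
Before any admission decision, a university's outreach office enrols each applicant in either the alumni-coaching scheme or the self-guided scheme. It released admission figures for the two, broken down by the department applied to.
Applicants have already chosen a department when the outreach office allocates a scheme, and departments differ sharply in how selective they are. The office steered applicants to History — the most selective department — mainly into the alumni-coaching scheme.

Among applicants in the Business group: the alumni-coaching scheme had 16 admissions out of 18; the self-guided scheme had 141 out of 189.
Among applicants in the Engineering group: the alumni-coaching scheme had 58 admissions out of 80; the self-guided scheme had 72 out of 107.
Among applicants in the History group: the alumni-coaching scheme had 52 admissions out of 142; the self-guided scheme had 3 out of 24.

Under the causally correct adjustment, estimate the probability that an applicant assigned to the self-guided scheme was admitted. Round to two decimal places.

the alumni-coaching scheme is higher inside every department stratum but the self-guided scheme is higher in aggregate. Whether to stratify depends on how department relates to the outreach scheme.
Since department is a pre-existing factor (not a product of the outreach scheme) and it affects the outcome on its own, it is a confounder. The stratified rates, not the pooled rate, identify the causal effect.
Standardising the self-guided scheme to the population department mix: 0.370·141/189 + 0.334·72/107 + 0.296·3/24 = 0.538.

0.54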